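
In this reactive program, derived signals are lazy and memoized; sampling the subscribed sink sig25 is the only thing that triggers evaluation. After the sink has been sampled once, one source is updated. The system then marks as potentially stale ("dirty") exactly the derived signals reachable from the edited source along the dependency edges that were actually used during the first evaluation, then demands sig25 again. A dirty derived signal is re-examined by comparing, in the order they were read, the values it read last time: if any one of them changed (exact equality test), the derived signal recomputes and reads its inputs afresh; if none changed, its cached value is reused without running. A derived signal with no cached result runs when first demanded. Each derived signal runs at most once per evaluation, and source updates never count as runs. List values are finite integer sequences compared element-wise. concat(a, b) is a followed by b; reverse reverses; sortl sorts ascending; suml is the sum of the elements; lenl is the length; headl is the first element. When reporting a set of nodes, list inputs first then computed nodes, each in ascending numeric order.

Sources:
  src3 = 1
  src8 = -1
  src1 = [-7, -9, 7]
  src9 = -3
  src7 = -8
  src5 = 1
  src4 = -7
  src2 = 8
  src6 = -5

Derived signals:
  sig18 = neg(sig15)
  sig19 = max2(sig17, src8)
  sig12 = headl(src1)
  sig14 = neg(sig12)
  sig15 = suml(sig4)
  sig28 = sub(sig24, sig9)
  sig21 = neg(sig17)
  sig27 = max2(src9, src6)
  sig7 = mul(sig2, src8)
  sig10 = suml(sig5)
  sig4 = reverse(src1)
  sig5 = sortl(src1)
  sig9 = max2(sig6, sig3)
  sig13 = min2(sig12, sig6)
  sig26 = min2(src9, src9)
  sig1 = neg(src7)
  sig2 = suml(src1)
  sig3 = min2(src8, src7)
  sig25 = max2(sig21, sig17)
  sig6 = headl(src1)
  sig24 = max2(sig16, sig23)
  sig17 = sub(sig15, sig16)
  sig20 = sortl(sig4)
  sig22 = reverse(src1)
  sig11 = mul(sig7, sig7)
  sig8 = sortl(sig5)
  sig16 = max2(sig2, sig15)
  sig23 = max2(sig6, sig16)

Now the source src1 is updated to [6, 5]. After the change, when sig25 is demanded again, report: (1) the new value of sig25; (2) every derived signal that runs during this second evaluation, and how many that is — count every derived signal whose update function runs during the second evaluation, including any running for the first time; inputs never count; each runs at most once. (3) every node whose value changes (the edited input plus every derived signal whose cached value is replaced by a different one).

First demand of the output computes:
  sig2 = suml([-7, -9, 7]) = -9
  sig4 = reverse([-7, -9, 7]) = [7, -9, -7]
  sig15 = suml([7, -9, -7]) = -9
  sig16 = max2(-9, -9) = -9
  sig17 = sub(-9, -9) = 0
  sig21 = neg(0) = 0
  sig25 = max2(0, 0) = 0

After the edit, cleaning proceeds:
  sig2: a read changed (src1 [-7, -9, 7]->[6, 5]) — executes, giving 11.
  sig4: a read changed (src1 [-7, -9, 7]->[6, 5]) — executes, giving [5, 6].
  sig15: a read changed (sig4 [7, -9, -7]->[5, 6]) — executes, giving 11.
  sig16: a read changed (sig2 -9->11; sig15 -9->11) — executes, giving 11.
  sig17: a read changed (sig15 -9->11; sig16 -9->11) — executes, giving 0 — identical to its old value.
  sig21: dirty, but its reads are unchanged (sig17 unchanged); cached 0 stands.
  sig25: dirty, but its reads are unchanged (sig21 unchanged, sig17 unchanged); cached 0 stands.

Note the absorption at sig17: it re-runs yet its value is the same, leaving the output's value untouched.

Demanding sig25 again yields 0.
5 derived signals run: sig2, sig4, sig15, sig16, sig17.
The nodes whose values change: src1, sig2, sig4, sig15, sig16.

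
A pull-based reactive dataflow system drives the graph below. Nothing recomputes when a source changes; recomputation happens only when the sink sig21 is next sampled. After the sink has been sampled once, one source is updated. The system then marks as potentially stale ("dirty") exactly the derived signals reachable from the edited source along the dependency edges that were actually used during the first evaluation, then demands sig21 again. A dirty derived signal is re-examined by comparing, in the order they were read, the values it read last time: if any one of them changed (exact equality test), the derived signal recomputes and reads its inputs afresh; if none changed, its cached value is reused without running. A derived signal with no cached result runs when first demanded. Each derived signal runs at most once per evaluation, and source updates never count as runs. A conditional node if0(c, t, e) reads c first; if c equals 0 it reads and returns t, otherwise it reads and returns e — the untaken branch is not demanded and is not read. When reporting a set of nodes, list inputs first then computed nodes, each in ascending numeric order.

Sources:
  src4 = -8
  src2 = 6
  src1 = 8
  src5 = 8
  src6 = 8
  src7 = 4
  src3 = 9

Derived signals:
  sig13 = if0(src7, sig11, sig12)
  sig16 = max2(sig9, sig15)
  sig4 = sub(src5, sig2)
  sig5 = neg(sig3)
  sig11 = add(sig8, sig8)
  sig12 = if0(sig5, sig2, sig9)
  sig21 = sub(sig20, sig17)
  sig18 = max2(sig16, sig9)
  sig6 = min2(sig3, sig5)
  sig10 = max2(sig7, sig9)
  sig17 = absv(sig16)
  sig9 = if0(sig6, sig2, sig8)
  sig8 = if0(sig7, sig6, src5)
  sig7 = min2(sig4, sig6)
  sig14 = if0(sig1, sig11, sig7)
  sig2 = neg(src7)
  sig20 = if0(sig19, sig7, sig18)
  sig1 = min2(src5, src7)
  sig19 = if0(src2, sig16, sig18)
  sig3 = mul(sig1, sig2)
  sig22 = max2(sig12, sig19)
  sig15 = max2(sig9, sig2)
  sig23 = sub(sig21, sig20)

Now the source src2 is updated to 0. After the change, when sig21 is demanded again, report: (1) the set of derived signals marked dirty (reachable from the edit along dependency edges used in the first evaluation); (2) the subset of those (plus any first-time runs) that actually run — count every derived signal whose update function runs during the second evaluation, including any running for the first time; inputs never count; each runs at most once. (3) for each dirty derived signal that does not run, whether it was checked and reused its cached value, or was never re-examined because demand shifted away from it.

Marked dirty: sig19, sig20, sig21.
Derived signals that run: sig19 — 1 in total.
Checked but reused from cache: sig20, sig21.
Key observation: the change is absorbed at sig19 — it re-runs but produces the same value, and the output's value is unchanged.

First evaluation (everything demanded from the output):
  sig1 = min2(8, 4) = 4
  sig2 = neg(4) = -4
  sig3 = mul(4, -4) = -16
  sig4 = sub(8, -4) = 12
  sig5 = neg(-16) = 16
  sig6 = min2(-16, 16) = -16
  sig7 = min2(12, -16) = -16
  sig8 = if0(sig7=-16 -> else branch src5) = 8
  sig9 = if0(sig6=-16 -> else branch sig8) = 8
  sig15 = max2(8, -4) = 8
  sig16 = max2(8, 8) = 8
  sig17 = absv(8) = 8
  sig18 = max2(8, 8) = 8
  sig19 = if0(src2=6 -> else branch sig18) = 8
  sig20 = if0(sig19=8 -> else branch sig18) = 8
  sig21 = sub(8, 8) = 0

Propagation after the edit:
  sig19: runs — src2 6->0; result 8 (same value as before).
  sig20: checked — values it read are unchanged (sig19 unchanged, sig18 unchanged); reused cached 8 without running.
  sig21: checked — values it read are unchanged (sig20 unchanged, sig17 unchanged); reused cached 0 without running.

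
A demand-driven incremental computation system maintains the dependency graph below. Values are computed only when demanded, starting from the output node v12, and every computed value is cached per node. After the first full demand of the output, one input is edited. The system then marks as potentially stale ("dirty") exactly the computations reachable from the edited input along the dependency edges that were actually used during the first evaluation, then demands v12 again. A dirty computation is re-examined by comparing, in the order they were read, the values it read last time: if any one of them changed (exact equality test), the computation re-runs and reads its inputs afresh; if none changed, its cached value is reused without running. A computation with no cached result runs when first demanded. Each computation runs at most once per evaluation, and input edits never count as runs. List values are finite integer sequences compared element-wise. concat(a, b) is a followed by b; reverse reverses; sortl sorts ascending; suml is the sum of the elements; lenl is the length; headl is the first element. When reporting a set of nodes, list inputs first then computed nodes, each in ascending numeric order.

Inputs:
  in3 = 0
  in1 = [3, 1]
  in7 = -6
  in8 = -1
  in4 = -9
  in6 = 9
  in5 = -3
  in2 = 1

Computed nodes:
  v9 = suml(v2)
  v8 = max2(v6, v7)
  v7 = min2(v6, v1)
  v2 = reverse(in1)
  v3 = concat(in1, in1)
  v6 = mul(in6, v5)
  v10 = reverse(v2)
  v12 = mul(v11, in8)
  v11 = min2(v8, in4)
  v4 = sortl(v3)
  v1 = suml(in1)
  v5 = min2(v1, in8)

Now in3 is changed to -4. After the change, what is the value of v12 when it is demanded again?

First evaluation (everything demanded from the output):
  v1 = suml([3, 1]) = 4
  v5 = min2(4, -1) = -1
  v6 = mul(9, -1) = -9
  v7 = min2(-9, 4) = -9
  v8 = max2(-9, -9) = -9
  v11 = min2(-9, -9) = -9
  v12 = mul(-9, -1) = 9

Propagation after the edit:
  in3 feeds no computation that the output demands — nothing is marked dirty and nothing runs.

Key observation: in3 is never demanded by the output, so the edit triggers no recomputation at all.

New value of v12: 9.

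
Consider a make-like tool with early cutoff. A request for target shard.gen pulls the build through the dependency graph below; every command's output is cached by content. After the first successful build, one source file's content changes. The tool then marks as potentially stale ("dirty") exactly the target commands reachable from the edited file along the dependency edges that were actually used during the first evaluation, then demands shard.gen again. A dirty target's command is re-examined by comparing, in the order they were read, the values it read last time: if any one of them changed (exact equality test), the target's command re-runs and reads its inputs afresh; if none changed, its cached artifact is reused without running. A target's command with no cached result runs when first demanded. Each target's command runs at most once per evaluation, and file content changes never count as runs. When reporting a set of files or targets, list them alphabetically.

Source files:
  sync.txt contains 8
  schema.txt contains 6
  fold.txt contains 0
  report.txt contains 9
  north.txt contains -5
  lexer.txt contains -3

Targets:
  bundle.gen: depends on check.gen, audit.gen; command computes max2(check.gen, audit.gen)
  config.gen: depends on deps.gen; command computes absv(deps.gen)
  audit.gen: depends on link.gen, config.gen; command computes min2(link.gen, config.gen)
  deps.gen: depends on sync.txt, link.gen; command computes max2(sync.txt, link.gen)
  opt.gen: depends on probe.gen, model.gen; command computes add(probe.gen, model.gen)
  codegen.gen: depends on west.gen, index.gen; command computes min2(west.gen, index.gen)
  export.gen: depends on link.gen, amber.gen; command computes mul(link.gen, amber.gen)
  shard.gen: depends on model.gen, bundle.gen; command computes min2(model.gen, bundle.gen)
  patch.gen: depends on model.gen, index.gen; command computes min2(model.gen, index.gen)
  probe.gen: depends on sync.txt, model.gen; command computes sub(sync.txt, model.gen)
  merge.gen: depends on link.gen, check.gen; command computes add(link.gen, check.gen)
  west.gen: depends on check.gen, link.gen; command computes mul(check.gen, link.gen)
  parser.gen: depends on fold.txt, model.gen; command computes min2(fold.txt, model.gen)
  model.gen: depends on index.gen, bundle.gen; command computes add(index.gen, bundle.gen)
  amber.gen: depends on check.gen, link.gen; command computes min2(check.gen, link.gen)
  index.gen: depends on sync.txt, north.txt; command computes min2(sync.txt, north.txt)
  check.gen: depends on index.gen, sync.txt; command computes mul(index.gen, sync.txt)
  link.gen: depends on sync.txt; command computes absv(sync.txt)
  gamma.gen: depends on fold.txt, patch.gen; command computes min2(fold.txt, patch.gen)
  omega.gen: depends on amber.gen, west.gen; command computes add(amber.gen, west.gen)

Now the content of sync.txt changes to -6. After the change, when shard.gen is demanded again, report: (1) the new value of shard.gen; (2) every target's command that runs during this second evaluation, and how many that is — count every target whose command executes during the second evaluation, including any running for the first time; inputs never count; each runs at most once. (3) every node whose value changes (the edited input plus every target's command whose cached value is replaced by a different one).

Demanding shard.gen again yields 30.
9 target commands run: audit.gen, bundle.gen, check.gen, config.gen, deps.gen, index.gen, link.gen, model.gen, shard.gen.
The nodes whose values change: audit.gen, bundle.gen, check.gen, config.gen, deps.gen, index.gen, link.gen, model.gen, shard.gen, sync.txt.

First demand of the output computes:
  index.gen = min2(8, -5) = -5
  check.gen = mul(-5, 8) = -40
  link.gen = absv(8) = 8
  deps.gen = max2(8, 8) = 8
  config.gen = absv(8) = 8
  audit.gen = min2(8, 8) = 8
  bundle.gen = max2(-40, 8) = 8
  model.gen = add(-5, 8) = 3
  shard.gen = min2(3, 8) = 3

After the edit, cleaning proceeds:
  index.gen: a read changed (sync.txt 8->-6) — executes, giving -6.
  check.gen: a read changed (index.gen -5->-6; sync.txt 8->-6) — executes, giving 36.
  link.gen: a read changed (sync.txt 8->-6) — executes, giving 6.
  deps.gen: a read changed (sync.txt 8->-6; link.gen 8->6) — executes, giving 6.
  config.gen: a read changed (deps.gen 8->6) — executes, giving 6.
  audit.gen: a read changed (link.gen 8->6; config.gen 8->6) — executes, giving 6.
  bundle.gen: a read changed (check.gen -40->36; audit.gen 8->6) — executes, giving 36.
  model.gen: a read changed (index.gen -5->-6; bundle.gen 8->36) — executes, giving 30.
  shard.gen: a read changed (model.gen 3->30; bundle.gen 8->36) — executes, giving 30.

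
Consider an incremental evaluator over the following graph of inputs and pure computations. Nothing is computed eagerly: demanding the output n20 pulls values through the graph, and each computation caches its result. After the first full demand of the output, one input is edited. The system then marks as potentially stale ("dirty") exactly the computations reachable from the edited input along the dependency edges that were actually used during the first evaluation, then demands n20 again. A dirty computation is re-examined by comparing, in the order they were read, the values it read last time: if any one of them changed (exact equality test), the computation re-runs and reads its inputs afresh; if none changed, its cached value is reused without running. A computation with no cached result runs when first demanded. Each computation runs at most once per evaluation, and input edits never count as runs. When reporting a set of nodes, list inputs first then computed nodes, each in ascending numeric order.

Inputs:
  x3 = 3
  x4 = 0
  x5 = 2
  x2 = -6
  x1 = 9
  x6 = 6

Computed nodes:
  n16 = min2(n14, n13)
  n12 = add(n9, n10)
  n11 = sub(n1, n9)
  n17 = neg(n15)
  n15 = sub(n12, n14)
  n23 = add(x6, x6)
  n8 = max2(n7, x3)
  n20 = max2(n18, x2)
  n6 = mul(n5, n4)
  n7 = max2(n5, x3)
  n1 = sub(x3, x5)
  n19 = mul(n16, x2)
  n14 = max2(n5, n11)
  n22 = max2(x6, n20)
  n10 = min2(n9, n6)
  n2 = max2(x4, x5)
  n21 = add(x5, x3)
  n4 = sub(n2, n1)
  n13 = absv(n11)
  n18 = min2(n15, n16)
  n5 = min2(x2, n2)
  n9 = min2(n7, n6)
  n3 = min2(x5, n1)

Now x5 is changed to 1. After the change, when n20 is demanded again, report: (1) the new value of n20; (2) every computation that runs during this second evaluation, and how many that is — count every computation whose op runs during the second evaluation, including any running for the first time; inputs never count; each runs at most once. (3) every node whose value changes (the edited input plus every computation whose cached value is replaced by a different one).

n20 now evaluates to -1.
Run set: n1, n2, n4, n5, n6, n9, n10, n11, n12, n13, n14, n15, n16, n18, n20 (15 run).
Changed values: x5, n1, n2, n4, n6, n9, n10, n11, n12, n13, n14, n15, n16, n18, n20.
The important point: at n7 every value read last time is unchanged, so the dirty flag clears without a run.

Initial pass — values computed on the first demand:
  n1 = sub(3, 2) = 1
  n2 = max2(0, 2) = 2
  n4 = sub(2, 1) = 1
  n5 = min2(-6, 2) = -6
  n6 = mul(-6, 1) = -6
  n7 = max2(-6, 3) = 3
  n9 = min2(3, -6) = -6
  n10 = min2(-6, -6) = -6
  n11 = sub(1, -6) = 7
  n12 = add(-6, -6) = -12
  n13 = absv(7) = 7
  n14 = max2(-6, 7) = 7
  n15 = sub(-12, 7) = -19
  n16 = min2(7, 7) = 7
  n18 = min2(-19, 7) = -19
  n20 = max2(-19, -6) = -6

Second demand — change propagation:
  n1: re-runs because x5 2->1; new result 2.
  n2: re-runs because x5 2->1; new result 1.
  n4: re-runs because n2 2->1; n1 1->2; new result -1.
  n5: re-runs because n2 2->1; new result -6 (unchanged).
  n6: re-runs because n4 1->-1; new result 6.
  n7: re-examined; everything it read last time is the same (n5 unchanged, x3 unchanged) — cache 3 kept, no run.
  n9: re-runs because n6 -6->6; new result 3.
  n10: re-runs because n9 -6->3; n6 -6->6; new result 3.
  n11: re-runs because n1 1->2; n9 -6->3; new result -1.
  n12: re-runs because n9 -6->3; n10 -6->3; new result 6.
  n13: re-runs because n11 7->-1; new result 1.
  n14: re-runs because n11 7->-1; new result -1.
  n15: re-runs because n12 -12->6; n14 7->-1; new result 7.
  n16: re-runs because n14 7->-1; n13 7->1; new result -1.
  n18: re-runs because n15 -19->7; n16 7->-1; new result -1.
  n20: re-runs because n18 -19->-1; new result -1.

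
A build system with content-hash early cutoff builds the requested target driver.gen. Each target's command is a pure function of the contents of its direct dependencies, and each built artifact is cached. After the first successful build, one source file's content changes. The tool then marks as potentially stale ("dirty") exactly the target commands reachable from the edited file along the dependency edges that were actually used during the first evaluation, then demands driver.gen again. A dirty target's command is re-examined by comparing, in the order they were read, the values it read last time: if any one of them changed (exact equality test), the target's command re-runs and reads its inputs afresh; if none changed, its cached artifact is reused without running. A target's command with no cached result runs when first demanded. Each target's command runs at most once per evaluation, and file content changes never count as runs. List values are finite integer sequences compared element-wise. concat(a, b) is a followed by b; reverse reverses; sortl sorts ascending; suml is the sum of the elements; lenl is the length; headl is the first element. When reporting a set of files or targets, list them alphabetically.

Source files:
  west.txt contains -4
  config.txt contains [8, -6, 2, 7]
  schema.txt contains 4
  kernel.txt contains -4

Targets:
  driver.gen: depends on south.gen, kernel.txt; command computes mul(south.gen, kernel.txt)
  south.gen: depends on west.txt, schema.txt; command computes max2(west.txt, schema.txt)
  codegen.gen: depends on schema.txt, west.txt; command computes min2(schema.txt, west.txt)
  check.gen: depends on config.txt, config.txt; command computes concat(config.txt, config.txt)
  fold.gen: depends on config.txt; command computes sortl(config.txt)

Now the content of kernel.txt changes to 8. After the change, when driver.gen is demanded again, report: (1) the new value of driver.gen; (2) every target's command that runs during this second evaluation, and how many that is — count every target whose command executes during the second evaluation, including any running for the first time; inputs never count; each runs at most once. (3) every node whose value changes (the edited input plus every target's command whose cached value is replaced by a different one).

First evaluation (everything demanded from the output):
  south.gen = max2(-4, 4) = 4
  driver.gen = mul(4, -4) = -16

Propagation after the edit:
  driver.gen: runs — kernel.txt -4->8; result 32.

New value of driver.gen: 32.
Target commands that run: driver.gen — 1 in total.
Values that change: driver.gen, kernel.txt.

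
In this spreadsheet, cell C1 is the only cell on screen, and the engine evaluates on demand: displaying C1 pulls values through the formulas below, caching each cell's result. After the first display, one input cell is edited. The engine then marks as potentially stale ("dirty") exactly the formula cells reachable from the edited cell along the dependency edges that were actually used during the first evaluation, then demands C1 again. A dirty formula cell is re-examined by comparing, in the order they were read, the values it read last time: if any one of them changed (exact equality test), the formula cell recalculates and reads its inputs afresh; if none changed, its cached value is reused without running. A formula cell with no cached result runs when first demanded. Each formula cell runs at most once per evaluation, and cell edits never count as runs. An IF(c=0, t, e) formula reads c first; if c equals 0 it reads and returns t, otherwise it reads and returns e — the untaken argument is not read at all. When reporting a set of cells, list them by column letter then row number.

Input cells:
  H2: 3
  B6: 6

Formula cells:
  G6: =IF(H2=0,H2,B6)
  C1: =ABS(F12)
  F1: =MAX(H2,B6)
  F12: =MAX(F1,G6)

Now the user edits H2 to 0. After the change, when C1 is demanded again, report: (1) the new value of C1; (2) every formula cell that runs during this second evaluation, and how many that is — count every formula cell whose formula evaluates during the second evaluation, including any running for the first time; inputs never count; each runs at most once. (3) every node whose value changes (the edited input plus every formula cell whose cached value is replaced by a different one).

Initial pass — values computed on the first demand:
  F1 = MAX(3, 6) = 6
  G6 = IF(H2=0: H2=3 -> else branch B6) = 6
  F12 = MAX(6, 6) = 6
  C1 = ABS(6) = 6

Second demand — change propagation:
  F1: re-runs because H2 3->0; new result 6 (unchanged).
  G6: re-runs because H2 3->0; new result 0.
  F12: re-runs because G6 6->0; new result 6 (unchanged).
  C1: re-examined; everything it read last time is the same (F12 unchanged) — cache 6 kept, no run.

The important point: at C1 every value read last time is unchanged, so the dirty flag clears without a run.

C1 now evaluates to 6.
Run set: F1, F12, G6 (3 run).
Changed values: G6, H2.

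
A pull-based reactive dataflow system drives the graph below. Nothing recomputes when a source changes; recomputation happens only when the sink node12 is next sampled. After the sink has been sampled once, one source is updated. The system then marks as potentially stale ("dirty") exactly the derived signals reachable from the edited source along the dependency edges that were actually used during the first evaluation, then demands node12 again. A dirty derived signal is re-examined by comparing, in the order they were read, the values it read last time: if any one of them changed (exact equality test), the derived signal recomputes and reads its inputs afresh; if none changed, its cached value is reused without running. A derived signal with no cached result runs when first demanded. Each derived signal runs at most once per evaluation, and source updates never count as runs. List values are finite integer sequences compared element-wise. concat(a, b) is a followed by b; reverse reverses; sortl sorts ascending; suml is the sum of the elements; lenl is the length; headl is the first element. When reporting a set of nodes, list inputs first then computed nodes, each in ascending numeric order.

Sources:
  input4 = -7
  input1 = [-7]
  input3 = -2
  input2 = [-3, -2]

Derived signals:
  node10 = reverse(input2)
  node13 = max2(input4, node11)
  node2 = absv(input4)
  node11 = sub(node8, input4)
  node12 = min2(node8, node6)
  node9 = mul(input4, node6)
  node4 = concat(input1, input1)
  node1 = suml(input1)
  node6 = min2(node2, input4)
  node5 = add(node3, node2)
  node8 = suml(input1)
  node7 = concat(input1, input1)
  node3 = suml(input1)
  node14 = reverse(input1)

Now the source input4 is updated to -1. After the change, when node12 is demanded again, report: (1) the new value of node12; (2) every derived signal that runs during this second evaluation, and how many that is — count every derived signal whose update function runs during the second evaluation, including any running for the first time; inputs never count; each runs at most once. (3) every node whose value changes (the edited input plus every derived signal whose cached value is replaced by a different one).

New value of node12: -7.
Derived signals that run: node2, node6, node12 — 3 in total.
Values that change: input4, node2, node6.

First evaluation (everything demanded from the output):
  node2 = absv(-7) = 7
  node6 = min2(7, -7) = -7
  node8 = suml([-7]) = -7
  node12 = min2(-7, -7) = -7

Propagation after the edit:
  node2: runs — input4 -7->-1; result 1.
  node6: runs — node2 7->1; input4 -7->-1; result -1.
  node12: runs — node6 -7->-1; result -7 (same value as before).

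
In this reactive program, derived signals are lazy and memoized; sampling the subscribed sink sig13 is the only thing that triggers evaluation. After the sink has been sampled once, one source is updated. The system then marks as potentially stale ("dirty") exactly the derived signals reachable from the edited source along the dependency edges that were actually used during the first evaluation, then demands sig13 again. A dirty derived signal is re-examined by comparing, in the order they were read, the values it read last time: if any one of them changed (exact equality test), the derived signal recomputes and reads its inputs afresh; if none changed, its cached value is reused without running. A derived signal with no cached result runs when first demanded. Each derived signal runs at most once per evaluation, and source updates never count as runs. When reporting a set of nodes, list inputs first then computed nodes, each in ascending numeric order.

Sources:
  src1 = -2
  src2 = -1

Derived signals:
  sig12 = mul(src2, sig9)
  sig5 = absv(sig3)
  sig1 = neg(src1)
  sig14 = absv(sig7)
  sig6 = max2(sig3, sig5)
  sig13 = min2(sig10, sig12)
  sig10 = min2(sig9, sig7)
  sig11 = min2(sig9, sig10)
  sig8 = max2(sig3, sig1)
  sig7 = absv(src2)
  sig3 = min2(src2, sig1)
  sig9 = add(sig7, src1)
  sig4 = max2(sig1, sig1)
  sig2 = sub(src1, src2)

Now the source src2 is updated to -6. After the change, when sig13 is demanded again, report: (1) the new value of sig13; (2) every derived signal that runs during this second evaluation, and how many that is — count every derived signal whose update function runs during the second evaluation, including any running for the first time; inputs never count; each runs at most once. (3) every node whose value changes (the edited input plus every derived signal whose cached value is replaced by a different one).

Demanding sig13 again yields -24.
5 derived signals run: sig7, sig9, sig10, sig12, sig13.
The nodes whose values change: src2, sig7, sig9, sig10, sig12, sig13.

First demand of the output computes:
  sig7 = absv(-1) = 1
  sig9 = add(1, -2) = -1
  sig10 = min2(-1, 1) = -1
  sig12 = mul(-1, -1) = 1
  sig13 = min2(-1, 1) = -1

After the edit, cleaning proceeds:
  sig7: a read changed (src2 -1->-6) — executes, giving 6.
  sig9: a read changed (sig7 1->6) — executes, giving 4.
  sig10: a read changed (sig9 -1->4; sig7 1->6) — executes, giving 4.
  sig12: a read changed (src2 -1->-6; sig9 -1->4) — executes, giving -24.
  sig13: a read changed (sig10 -1->4; sig12 1->-24) — executes, giving -24.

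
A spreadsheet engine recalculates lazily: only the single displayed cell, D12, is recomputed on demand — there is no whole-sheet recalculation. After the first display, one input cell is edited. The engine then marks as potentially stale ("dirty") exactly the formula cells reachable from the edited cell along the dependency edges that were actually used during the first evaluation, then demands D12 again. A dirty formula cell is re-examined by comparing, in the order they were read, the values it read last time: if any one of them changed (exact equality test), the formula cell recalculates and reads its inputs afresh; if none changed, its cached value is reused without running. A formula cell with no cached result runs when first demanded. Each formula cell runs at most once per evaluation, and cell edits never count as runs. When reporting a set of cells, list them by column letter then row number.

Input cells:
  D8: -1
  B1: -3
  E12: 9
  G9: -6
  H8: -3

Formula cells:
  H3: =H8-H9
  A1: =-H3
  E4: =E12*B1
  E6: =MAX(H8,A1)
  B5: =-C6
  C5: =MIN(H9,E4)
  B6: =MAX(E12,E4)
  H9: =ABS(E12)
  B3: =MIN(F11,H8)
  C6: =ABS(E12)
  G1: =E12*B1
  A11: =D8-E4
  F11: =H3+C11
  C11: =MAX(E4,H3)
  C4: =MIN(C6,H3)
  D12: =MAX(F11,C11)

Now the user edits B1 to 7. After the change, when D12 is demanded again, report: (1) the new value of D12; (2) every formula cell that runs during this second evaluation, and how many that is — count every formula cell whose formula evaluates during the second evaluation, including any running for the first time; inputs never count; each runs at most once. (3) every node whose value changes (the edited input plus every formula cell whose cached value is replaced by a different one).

New value of D12: 63.
Formula cells that run: C11, D12, E4, F11 — 4 in total.
Values that change: B1, C11, D12, E4, F11.

First evaluation (everything demanded from the output):
  E4 = 9 * -3 = -27
  H9 = ABS(9) = 9
  H3 = -3 - 9 = -12
  C11 = MAX(-27, -12) = -12
  F11 = -12 + -12 = -24
  D12 = MAX(-24, -12) = -12

Propagation after the edit:
  E4: runs — B1 -3->7; result 63.
  C11: runs — E4 -27->63; result 63.
  F11: runs — C11 -12->63; result 51.
  D12: runs — F11 -24->51; C11 -12->63; result 63.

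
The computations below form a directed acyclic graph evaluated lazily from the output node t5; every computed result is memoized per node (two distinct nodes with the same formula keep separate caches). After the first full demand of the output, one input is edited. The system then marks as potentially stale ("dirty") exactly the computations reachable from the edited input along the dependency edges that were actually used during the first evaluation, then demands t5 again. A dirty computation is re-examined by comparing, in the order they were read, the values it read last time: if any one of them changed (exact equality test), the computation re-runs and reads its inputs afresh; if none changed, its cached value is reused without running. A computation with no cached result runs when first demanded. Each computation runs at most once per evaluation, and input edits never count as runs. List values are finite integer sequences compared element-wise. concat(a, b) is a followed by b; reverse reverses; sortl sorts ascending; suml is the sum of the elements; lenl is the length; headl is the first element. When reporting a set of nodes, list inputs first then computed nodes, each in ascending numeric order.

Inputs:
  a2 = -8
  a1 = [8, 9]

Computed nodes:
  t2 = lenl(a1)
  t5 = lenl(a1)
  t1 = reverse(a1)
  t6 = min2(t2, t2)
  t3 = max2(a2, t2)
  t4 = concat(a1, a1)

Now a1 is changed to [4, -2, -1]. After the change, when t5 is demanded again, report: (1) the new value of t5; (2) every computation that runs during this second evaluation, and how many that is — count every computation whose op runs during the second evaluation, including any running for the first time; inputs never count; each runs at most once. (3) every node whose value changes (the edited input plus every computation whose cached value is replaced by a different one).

First demand of the output computes:
  t5 = lenl([8, 9]) = 2

After the edit, cleaning proceeds:
  t5: a read changed (a1 [8, 9]->[4, -2, -1]) — executes, giving 3.

Demanding t5 again yields 3.
1 computations run: t5.
The nodes whose values change: a1, t5.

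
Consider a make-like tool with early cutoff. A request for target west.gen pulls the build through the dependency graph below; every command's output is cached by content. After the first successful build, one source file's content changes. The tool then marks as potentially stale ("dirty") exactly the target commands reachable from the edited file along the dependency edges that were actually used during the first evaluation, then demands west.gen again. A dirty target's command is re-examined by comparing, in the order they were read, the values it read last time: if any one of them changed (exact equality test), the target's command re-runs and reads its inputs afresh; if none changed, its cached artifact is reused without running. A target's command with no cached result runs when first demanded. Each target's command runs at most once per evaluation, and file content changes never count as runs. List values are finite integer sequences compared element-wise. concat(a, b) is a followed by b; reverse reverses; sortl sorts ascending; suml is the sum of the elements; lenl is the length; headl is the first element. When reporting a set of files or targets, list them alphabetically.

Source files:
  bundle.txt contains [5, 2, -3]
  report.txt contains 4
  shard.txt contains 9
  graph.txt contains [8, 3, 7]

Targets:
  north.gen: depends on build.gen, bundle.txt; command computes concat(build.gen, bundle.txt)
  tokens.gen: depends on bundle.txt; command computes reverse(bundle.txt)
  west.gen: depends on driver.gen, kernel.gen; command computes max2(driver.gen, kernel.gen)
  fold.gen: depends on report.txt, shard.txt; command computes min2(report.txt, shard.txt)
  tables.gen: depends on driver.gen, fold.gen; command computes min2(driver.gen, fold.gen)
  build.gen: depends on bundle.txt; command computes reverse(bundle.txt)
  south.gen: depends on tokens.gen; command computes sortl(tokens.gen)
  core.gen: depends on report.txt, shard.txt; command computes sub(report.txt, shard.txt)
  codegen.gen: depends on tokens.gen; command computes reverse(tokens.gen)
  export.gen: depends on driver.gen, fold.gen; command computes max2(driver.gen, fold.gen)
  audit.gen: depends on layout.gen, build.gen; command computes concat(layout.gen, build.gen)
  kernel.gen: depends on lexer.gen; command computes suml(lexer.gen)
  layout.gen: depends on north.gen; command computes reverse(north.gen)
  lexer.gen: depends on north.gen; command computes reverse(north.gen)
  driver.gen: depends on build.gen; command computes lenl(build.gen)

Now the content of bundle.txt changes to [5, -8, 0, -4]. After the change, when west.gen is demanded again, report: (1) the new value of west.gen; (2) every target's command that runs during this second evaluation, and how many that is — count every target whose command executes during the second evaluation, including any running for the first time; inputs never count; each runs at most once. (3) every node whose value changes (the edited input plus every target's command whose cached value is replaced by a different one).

First demand of the output computes:
  build.gen = reverse([5, 2, -3]) = [-3, 2, 5]
  driver.gen = lenl([-3, 2, 5]) = 3
  north.gen = concat([-3, 2, 5], [5, 2, -3]) = [-3, 2, 5, 5, 2, -3]
  lexer.gen = reverse([-3, 2, 5, 5, 2, -3]) = [-3, 2, 5, 5, 2, -3]
  kernel.gen = suml([-3, 2, 5, 5, 2, -3]) = 8
  west.gen = max2(3, 8) = 8

After the edit, cleaning proceeds:
  build.gen: a read changed (bundle.txt [5, 2, -3]->[5, -8, 0, -4]) — executes, giving [-4, 0, -8, 5].
  driver.gen: a read changed (build.gen [-3, 2, 5]->[-4, 0, -8, 5]) — executes, giving 4.
  north.gen: a read changed (build.gen [-3, 2, 5]->[-4, 0, -8, 5]; bundle.txt [5, 2, -3]->[5, -8, 0, -4]) — executes, giving [-4, 0, -8, 5, 5, -8, 0, -4].
  lexer.gen: a read changed (north.gen [-3, 2, 5, 5, 2, -3]->[-4, 0, -8, 5, 5, -8, 0, -4]) — executes, giving [-4, 0, -8, 5, 5, -8, 0, -4].
  kernel.gen: a read changed (lexer.gen [-3, 2, 5, 5, 2, -3]->[-4, 0, -8, 5, 5, -8, 0, -4]) — executes, giving -14.
  west.gen: a read changed (driver.gen 3->4; kernel.gen 8->-14) — executes, giving 4.

Demanding west.gen again yields 4.
6 target commands run: build.gen, driver.gen, kernel.gen, lexer.gen, north.gen, west.gen.
The nodes whose values change: build.gen, bundle.txt, driver.gen, kernel.gen, lexer.gen, north.gen, west.gen.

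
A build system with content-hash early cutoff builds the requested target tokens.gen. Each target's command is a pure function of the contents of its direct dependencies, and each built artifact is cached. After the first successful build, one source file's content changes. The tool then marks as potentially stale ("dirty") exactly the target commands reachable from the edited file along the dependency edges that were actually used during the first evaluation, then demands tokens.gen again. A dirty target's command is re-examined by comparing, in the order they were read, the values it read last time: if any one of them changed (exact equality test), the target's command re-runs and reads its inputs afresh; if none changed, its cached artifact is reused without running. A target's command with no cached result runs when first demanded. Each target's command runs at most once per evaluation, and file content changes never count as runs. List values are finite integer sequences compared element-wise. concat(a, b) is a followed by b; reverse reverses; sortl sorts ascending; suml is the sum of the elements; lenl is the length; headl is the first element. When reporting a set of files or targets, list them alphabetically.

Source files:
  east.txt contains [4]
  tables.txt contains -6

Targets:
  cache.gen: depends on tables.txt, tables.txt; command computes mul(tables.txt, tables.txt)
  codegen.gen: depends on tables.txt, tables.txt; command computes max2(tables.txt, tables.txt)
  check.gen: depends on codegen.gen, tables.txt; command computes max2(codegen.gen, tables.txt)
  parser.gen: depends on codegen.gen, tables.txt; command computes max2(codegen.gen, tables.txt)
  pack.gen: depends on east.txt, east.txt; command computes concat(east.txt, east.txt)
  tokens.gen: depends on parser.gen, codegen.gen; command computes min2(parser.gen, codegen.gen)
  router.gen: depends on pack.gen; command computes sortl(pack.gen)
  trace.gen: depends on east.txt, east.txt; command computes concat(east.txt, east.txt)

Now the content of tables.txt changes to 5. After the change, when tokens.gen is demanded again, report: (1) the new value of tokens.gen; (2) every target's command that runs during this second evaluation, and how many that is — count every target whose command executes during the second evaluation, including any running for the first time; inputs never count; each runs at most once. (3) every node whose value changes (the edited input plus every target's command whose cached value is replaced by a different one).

New value of tokens.gen: 5.
Target commands that run: codegen.gen, parser.gen, tokens.gen — 3 in total.
Values that change: codegen.gen, parser.gen, tables.txt, tokens.gen.

First evaluation (everything demanded from the output):
  codegen.gen = max2(-6, -6) = -6
  parser.gen = max2(-6, -6) = -6
  tokens.gen = min2(-6, -6) = -6

Propagation after the edit:
  codegen.gen: runs — tables.txt -6->5; tables.txt -6->5; result 5.
  parser.gen: runs — codegen.gen -6->5; tables.txt -6->5; result 5.
  tokens.gen: runs — parser.gen -6->5; codegen.gen -6->5; result 5.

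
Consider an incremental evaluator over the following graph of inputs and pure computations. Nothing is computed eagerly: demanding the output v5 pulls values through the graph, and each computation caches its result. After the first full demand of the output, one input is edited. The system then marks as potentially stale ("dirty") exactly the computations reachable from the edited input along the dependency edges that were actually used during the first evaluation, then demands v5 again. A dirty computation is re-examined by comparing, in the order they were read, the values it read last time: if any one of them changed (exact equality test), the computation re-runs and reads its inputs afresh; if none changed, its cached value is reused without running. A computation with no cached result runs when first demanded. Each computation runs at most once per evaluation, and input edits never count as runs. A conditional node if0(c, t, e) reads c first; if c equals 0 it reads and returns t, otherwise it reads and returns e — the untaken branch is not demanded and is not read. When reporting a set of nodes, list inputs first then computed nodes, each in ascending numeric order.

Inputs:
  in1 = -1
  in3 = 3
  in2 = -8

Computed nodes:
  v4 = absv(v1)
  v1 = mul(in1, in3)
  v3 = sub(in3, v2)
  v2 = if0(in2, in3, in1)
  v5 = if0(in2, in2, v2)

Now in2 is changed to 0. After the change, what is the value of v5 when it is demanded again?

v5 now evaluates to 0.
The important point: the flipped condition redirects demand; v2 is left stale, never re-checked.

Initial pass — values computed on the first demand:
  v2 = if0(in2=-8 -> else branch in1) = -1
  v5 = if0(in2=-8 -> else branch v2) = -1

Second demand — change propagation:
  v2: dirty yet unreached — the second evaluation never asks for it.
  v5: re-runs because in2 -8->0; new result 0.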